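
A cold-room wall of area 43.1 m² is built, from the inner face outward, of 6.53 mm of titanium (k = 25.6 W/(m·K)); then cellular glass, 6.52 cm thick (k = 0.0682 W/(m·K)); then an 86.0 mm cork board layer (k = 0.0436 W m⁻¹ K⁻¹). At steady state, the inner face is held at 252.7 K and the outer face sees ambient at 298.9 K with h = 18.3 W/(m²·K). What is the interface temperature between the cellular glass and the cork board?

T = 267.51 K

Resistance network (inner→outer):
  R_titanium = L/(kA) = 0.00653/(25.6·43.1) = 5.918×10^-6 K/W
  R_cellular glass = L/(kA) = 0.0652/(0.0682·43.1) = 0.02218 K/W
  R_cork board = L/(kA) = 0.0860/(0.0436·43.1) = 0.04577 K/W
  R_conv,out = 1/(hA) = 1/(18.3·43.1) = 0.001268 K/W
ΣR = 5.918×10^-6 + 0.02218 + 0.04577 + 0.001268 = 0.06922 K/W
Q = ΔT/ΣR = (252.7 K − 298.9 K)/0.06922 = -667.4 W
From the inner boundary to the cellular glass/cork board interface, ΣR_partial = 0.02219 K/W.
T_interface = T_in − Q·ΣR_partial = 252.7 K − (-667.4)(0.02219) = 267.51 K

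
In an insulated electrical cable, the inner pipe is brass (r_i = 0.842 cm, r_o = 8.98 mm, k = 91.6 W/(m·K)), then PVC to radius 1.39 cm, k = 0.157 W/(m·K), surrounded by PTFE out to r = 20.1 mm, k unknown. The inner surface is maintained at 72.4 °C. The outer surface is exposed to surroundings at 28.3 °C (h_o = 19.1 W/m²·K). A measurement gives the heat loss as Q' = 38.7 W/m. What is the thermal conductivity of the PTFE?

ΣR = ΔT/Q' = |72.4 − 28.3|/38.7 = 1.140 m·K/W
Known resistances:
  R'_brass = ln(0.00898/0.00842)/(2πk) = 0.06439/(2π·91.6) = 1.119×10^-4 m·K/W
  R'_PVC = ln(0.0139/0.00898)/(2πk) = 0.4369/(2π·0.157) = 0.4429 m·K/W
  R'_conv,out = 1/(2πr h) = 1/(2π·0.0201·19.1) = 0.4146 m·K/W
R_PTFE = ΣR − ΣR_known = 1.140 − 0.8576 = 0.2824 m·K/W
ln(r₂/r₁)/(2πk) = 0.2824 ⇒ k = 0.3688/(2π·0.2824) = 0.208 W/m·K

k = 0.208 W/m·K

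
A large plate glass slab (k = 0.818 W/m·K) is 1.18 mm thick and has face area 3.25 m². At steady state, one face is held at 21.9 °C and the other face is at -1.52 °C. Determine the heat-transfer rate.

Q = 52.8 kW

Q = kA·ΔT/L = 0.818 × 3.25 × |21.9 °C − -1.52 °C| / 0.00118 = 52800 W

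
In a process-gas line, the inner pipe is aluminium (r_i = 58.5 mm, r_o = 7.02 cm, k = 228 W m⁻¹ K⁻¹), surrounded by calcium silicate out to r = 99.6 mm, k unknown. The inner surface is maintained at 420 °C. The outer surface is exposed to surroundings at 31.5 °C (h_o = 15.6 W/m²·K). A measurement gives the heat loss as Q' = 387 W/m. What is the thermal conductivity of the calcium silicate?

k = 0.0618 W/m·K

ΣR = ΔT/Q' = |420 − 31.5|/387 = 1.004 m·K/W
Known resistances:
  R'_aluminium = ln(0.0702/0.0585)/(2πk) = 0.1823/(2π·228) = 1.273×10^-4 m·K/W
  R'_conv,out = 1/(2πr h) = 1/(2π·0.0996·15.6) = 0.1024 m·K/W
R_calcium silicate = ΣR − ΣR_known = 1.004 − 0.1025 = 0.9015 m·K/W
ln(r₂/r₁)/(2πk) = 0.9015 ⇒ k = 0.3498/(2π·0.9015) = 0.0618 W/m·K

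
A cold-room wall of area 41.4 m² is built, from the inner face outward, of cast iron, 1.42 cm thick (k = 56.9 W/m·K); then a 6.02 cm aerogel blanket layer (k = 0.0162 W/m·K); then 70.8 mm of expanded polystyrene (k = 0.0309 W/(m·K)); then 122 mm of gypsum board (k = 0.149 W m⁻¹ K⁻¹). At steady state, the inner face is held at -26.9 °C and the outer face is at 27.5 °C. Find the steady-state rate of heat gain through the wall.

Q = 330 W

Series thermal resistances, inner to outer:
  R_cast iron = L/(kA) = 0.0142/(56.9·41.4) = 6.028×10^-6 K/W
  R_aerogel blanket = L/(kA) = 0.0602/(0.0162·41.4) = 0.08976 K/W
  R_expanded polystyrene = L/(kA) = 0.0708/(0.0309·41.4) = 0.05534 K/W
  R_gypsum board = L/(kA) = 0.122/(0.149·41.4) = 0.01978 K/W
ΣR = 6.028×10^-6 + 0.08976 + 0.05534 + 0.01978 = 0.1649 K/W
Q = ΔT/ΣR = (-26.9 °C − 27.5 °C)/0.1649 = -330 W
(Negative Q ⇒ heat flows inward; heat gain = 330 W.)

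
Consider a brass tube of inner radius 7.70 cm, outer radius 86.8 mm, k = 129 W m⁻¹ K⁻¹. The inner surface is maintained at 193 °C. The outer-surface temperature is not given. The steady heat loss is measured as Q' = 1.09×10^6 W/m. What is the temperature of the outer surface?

Sum the resistances:
  R'_brass = ln(0.0868/0.0770)/(2πk) = 0.1198/(2π·129) = 1.478×10^-4 m·K/W
ΣR = 1.478×10^-4 m·K/W
ΔT = Q'·ΣR = 1.09×10^6 × 1.478×10^-4 = 161.1 K
Heat flows outward, so T_out = T_in − ΔT = 193 − 161.1 = 31.9 °C

T_out = 31.9 °C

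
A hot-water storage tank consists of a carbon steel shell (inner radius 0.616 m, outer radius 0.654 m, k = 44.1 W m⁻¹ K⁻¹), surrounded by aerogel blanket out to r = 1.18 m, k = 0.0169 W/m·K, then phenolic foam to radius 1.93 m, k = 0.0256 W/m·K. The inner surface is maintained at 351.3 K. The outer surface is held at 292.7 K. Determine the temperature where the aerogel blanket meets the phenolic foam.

T = 306.9 K

Resistance network (inner→outer):
  R_carbon steel = (1/0.616 − 1/0.654)/(4πk) = 0.09432/(4π·44.1) = 1.702×10^-4 K/W
  R_aerogel blanket = (1/0.654 − 1/1.18)/(4πk) = 0.6816/(4π·0.0169) = 3.209 K/W
  R_phenolic foam = (1/1.18 − 1/1.93)/(4πk) = 0.3293/(4π·0.0256) = 1.024 K/W
ΣR = 1.702×10^-4 + 3.209 + 1.024 = 4.233 K/W
Q = ΔT/ΣR = (351.3 K − 292.7 K)/4.233 = 13.84 W
From the inner boundary to the aerogel blanket/phenolic foam interface, ΣR_partial = 3.209 K/W.
T_interface = T_in − Q·ΣR_partial = 351.3 K − (13.84)(3.209) = 306.9 K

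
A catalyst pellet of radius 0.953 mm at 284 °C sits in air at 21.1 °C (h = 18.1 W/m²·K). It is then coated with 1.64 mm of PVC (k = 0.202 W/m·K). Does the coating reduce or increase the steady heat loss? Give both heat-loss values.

increases: 0.0543 → 0.287 W

Critical radius for a sphere: r_cr = 2k/h = 0.0223 m = 2.23 cm.
Outer radius after coating: r₂ = 9.53×10^-4 + 0.00164 = 0.002593 m.
Since r₁ < r_cr and r₂ ≤ r_cr, the coating moves toward the maximum at r_cr — heat loss rises.
Bare: R = 1/(4πr₁²h) = 4841 K/W; Q = 262.9/4841 = 0.0543 W.
Coated: R = R_cond + R_conv = 915.3 K/W; Q = 262.9/915.3 = 0.287 W.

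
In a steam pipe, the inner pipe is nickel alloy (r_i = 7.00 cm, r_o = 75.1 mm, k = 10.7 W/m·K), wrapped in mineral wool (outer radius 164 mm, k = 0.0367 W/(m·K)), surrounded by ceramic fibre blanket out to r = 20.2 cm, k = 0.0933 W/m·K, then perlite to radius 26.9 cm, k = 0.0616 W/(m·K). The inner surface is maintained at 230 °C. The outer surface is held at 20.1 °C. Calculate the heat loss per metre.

Q' = 46.8 W/m

Resistance network (inner→outer):
  R'_nickel alloy = ln(0.0751/0.0700)/(2πk) = 0.07033/(2π·10.7) = 0.001046 m·K/W
  R'_mineral wool = ln(0.164/0.0751)/(2πk) = 0.7810/(2π·0.0367) = 3.387 m·K/W
  R'_ceramic fibre blanket = ln(0.202/0.164)/(2πk) = 0.2084/(2π·0.0933) = 0.3555 m·K/W
  R'_perlite = ln(0.269/0.202)/(2πk) = 0.2864/(2π·0.0616) = 0.7401 m·K/W
ΣR = 0.001046 + 3.387 + 0.3555 + 0.7401 = 4.484 m·K/W
Q' = ΔT/ΣR = (230 °C − 20.1 °C)/4.484 = 46.8 W/m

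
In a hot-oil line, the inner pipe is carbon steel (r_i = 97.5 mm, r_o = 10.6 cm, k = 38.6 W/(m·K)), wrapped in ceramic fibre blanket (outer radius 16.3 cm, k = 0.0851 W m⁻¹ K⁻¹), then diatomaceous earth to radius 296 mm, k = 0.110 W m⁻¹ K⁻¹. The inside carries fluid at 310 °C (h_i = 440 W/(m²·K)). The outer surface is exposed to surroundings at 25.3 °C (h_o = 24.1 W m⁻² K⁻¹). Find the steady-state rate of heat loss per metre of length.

Q' = 168 W/m

Resistance network (inner→outer):
  R'_conv,in = 1/(2πr h) = 1/(2π·0.0975·440) = 0.003710 m·K/W
  R'_carbon steel = ln(0.106/0.0975)/(2πk) = 0.08359/(2π·38.6) = 3.446×10^-4 m·K/W
  R'_ceramic fibre blanket = ln(0.163/0.106)/(2πk) = 0.4303/(2π·0.0851) = 0.8048 m·K/W
  R'_diatomaceous earth = ln(0.296/0.163)/(2πk) = 0.5966/(2π·0.110) = 0.8632 m·K/W
  R'_conv,out = 1/(2πr h) = 1/(2π·0.296·24.1) = 0.02231 m·K/W
ΣR = 0.003710 + 3.446×10^-4 + 0.8048 + 0.8632 + 0.02231 = 1.694 m·K/W
Q' = ΔT/ΣR = (310 °C − 25.3 °C)/1.694 = 168 W/m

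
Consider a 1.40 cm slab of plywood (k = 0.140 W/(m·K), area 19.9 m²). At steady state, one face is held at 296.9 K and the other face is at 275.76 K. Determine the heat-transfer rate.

Q = kA·ΔT/L = 0.140 × 19.9 × |296.9 K − 275.76 K| / 0.0140 = 4210 W

Q = 4.21 kW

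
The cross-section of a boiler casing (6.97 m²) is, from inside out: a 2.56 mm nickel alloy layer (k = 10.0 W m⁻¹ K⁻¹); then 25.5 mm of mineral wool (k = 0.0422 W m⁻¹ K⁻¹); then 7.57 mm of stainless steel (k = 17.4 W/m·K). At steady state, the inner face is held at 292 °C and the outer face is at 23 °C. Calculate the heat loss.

Treat each layer as a resistance in series:
  R_nickel alloy = L/(kA) = 0.00256/(10.0·6.97) = 3.673×10^-5 K/W
  R_mineral wool = L/(kA) = 0.0255/(0.0422·6.97) = 0.08670 K/W
  R_stainless steel = L/(kA) = 0.00757/(17.4·6.97) = 6.242×10^-5 K/W
ΣR = 3.673×10^-5 + 0.08670 + 6.242×10^-5 = 0.08680 K/W
Q = ΔT/ΣR = (292 °C − 23 °C)/0.08680 = 3100 W

Q = 3.10 kW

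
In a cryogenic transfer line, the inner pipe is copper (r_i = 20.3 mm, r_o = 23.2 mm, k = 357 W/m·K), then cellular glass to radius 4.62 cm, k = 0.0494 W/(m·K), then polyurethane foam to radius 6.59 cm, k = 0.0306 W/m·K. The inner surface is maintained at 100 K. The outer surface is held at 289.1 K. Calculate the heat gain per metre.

Treat each layer as a resistance in series:
  R'_copper = ln(0.0232/0.0203)/(2πk) = 0.1335/(2π·357) = 5.953×10^-5 m·K/W
  R'_cellular glass = ln(0.0462/0.0232)/(2πk) = 0.6888/(2π·0.0494) = 2.219 m·K/W
  R'_polyurethane foam = ln(0.0659/0.0462)/(2πk) = 0.3552/(2π·0.0306) = 1.847 m·K/W
ΣR = 5.953×10^-5 + 2.219 + 1.847 = 4.066 m·K/W
Q' = ΔT/ΣR = (100 K − 289.1 K)/4.066 = -46.5 W/m
(Negative Q' ⇒ heat flows inward; heat gain = 46.5 W/m.)

Q' = 46.5 W/m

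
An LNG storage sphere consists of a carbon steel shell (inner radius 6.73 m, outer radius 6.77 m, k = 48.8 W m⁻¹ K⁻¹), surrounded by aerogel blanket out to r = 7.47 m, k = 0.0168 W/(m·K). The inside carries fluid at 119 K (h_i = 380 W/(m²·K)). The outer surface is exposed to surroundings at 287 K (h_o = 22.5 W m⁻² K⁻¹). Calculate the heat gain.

Q = 2.56 kW

Series thermal resistances, inner to outer:
  R_conv,in = 1/(4πr²h) = 1/(4π·6.73²·380) = 4.624×10^-6 K/W
  R_carbon steel = (1/6.73 − 1/6.77)/(4πk) = 8.779×10^-4/(4π·48.8) = 1.432×10^-6 K/W
  R_aerogel blanket = (1/6.77 − 1/7.47)/(4πk) = 0.01384/(4π·0.0168) = 0.06556 K/W
  R_conv,out = 1/(4πr²h) = 1/(4π·7.47²·22.5) = 6.338×10^-5 K/W
ΣR = 4.624×10^-6 + 1.432×10^-6 + 0.06556 + 6.338×10^-5 = 0.06563 K/W
Q = ΔT/ΣR = (119 K − 287 K)/0.06563 = -2560 W
(Negative Q ⇒ heat flows inward; heat gain = 2560 W.)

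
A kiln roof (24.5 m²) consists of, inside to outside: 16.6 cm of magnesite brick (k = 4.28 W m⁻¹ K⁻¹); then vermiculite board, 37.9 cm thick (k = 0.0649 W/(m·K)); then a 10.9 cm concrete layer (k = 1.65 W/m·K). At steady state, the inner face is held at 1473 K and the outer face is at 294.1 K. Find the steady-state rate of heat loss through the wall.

Q = 4.86 kW

Resistance network (inner→outer):
  R_magnesite brick = L/(kA) = 0.166/(4.28·24.5) = 0.001583 K/W
  R_vermiculite board = L/(kA) = 0.379/(0.0649·24.5) = 0.2384 K/W
  R_concrete = L/(kA) = 0.109/(1.65·24.5) = 0.002696 K/W
ΣR = 0.001583 + 0.2384 + 0.002696 = 0.2427 K/W
Q = ΔT/ΣR = (1473 K − 294.1 K)/0.2427 = 4860 W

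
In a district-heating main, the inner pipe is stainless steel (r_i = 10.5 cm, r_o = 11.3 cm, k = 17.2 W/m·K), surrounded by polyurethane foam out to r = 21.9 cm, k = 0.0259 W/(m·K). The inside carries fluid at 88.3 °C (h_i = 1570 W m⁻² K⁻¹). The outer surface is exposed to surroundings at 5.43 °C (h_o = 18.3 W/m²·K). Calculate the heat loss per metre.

Resistance network (inner→outer):
  R'_conv,in = 1/(2πr h) = 1/(2π·0.105·1570) = 9.655×10^-4 m·K/W
  R'_stainless steel = ln(0.113/0.105)/(2πk) = 0.07343/(2π·17.2) = 6.794×10^-4 m·K/W
  R'_polyurethane foam = ln(0.219/0.113)/(2πk) = 0.6617/(2π·0.0259) = 4.066 m·K/W
  R'_conv,out = 1/(2πr h) = 1/(2π·0.219·18.3) = 0.03971 m·K/W
ΣR = 9.655×10^-4 + 6.794×10^-4 + 4.066 + 0.03971 = 4.107 m·K/W
Q' = ΔT/ΣR = (88.3 °C − 5.43 °C)/4.107 = 20.2 W/m

Q' = 20.2 W/m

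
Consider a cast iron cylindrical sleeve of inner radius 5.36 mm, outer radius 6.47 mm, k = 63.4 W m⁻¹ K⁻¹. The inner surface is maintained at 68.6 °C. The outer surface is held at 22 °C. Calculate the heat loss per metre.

Q' = 2πk·ΔT/ln(r₂/r₁) = 2π × 63.4 × 46.6 / ln(0.00647/0.00536) = 98600 W/m

Q' = 98.6 kW/m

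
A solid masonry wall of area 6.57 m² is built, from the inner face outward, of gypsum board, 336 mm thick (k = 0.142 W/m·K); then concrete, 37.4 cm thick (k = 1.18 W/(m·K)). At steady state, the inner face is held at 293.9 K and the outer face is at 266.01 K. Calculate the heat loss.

Q = 68.3 W

Treat each layer as a resistance in series:
  R_gypsum board = L/(kA) = 0.336/(0.142·6.57) = 0.3602 K/W
  R_concrete = L/(kA) = 0.374/(1.18·6.57) = 0.04824 K/W
ΣR = 0.3602 + 0.04824 = 0.4084 K/W
Q = ΔT/ΣR = (293.9 K − 266.01 K)/0.4084 = 68.3 W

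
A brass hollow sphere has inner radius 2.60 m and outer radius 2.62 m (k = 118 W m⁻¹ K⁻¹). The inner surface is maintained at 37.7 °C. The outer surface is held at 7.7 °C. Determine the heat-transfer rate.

Q = 4πk·ΔT/(1/r₁ − 1/r₂) = 4π × 118 × 30 / (1/2.60 − 1/2.62) = 1.52×10^7 W

Q = 1.52×10^7 W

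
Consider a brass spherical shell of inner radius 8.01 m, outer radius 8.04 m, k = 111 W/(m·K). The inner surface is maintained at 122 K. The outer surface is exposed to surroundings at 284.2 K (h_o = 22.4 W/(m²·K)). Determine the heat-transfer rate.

Q = 2930 kW

Resistance network (inner→outer):
  R_brass = (1/8.01 − 1/8.04)/(4πk) = 4.658×10^-4/(4π·111) = 3.340×10^-7 K/W
  R_conv,out = 1/(4πr²h) = 1/(4π·8.04²·22.4) = 5.496×10^-5 K/W
ΣR = 3.340×10^-7 + 5.496×10^-5 = 5.529×10^-5 K/W
Q = ΔT/ΣR = (122 K − 284.2 K)/5.529×10^-5 = -2.93×10^6 W
(Negative Q ⇒ heat flows inward; heat gain = 2.93×10^6 W.)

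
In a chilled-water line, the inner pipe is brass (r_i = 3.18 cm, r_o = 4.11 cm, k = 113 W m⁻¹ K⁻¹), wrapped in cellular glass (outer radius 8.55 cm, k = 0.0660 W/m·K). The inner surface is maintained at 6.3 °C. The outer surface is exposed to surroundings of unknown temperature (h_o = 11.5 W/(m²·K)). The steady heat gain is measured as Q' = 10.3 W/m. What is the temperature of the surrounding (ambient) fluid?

Series resistances:
  R'_brass = ln(0.0411/0.0318)/(2πk) = 0.2565/(2π·113) = 3.613×10^-4 m·K/W
  R'_cellular glass = ln(0.0855/0.0411)/(2πk) = 0.7325/(2π·0.0660) = 1.766 m·K/W
  R'_conv,out = 1/(2πr h) = 1/(2π·0.0855·11.5) = 0.1619 m·K/W
ΣR = 1.929 m·K/W
ΔT = Q'·ΣR = 10.3 × 1.929 = 19.87 K
Heat flows inward, so T_out = T_in + ΔT = 6.3 + 19.87 = 26.2 °C

T_out = 26.2 °C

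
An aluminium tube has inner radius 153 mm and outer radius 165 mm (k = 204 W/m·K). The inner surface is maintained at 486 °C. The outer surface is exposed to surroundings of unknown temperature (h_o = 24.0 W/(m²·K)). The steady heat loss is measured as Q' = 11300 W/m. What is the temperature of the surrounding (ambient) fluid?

T_out = 31.2 °C

Series resistances:
  R'_aluminium = ln(0.165/0.153)/(2πk) = 0.07551/(2π·204) = 5.891×10^-5 m·K/W
  R'_conv,out = 1/(2πr h) = 1/(2π·0.165·24.0) = 0.04019 m·K/W
ΣR = 0.04025 m·K/W
ΔT = Q'·ΣR = 11300 × 0.04025 = 454.8 K
Heat flows outward, so T_out = T_in − ΔT = 486 − 454.8 = 31.2 °C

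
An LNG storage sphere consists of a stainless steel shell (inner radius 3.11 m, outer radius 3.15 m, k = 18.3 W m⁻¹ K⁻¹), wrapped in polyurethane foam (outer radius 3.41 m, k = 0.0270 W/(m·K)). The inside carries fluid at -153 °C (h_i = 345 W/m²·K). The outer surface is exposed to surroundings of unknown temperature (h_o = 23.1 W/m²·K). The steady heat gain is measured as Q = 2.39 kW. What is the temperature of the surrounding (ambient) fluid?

Sum the resistances:
  R_conv,in = 1/(4πr²h) = 1/(4π·3.11²·345) = 2.385×10^-5 K/W
  R_stainless steel = (1/3.11 − 1/3.15)/(4πk) = 0.004083/(4π·18.3) = 1.776×10^-5 K/W
  R_polyurethane foam = (1/3.15 − 1/3.41)/(4πk) = 0.02421/(4π·0.0270) = 0.07134 K/W
  R_conv,out = 1/(4πr²h) = 1/(4π·3.41²·23.1) = 2.963×10^-4 K/W
ΣR = 0.07168 K/W
ΔT = Q·ΣR = 2390 × 0.07168 = 171.3 K
Heat flows inward, so T_out = T_in + ΔT = -153 + 171.3 = 18.3 °C

T_out = 18.3 °C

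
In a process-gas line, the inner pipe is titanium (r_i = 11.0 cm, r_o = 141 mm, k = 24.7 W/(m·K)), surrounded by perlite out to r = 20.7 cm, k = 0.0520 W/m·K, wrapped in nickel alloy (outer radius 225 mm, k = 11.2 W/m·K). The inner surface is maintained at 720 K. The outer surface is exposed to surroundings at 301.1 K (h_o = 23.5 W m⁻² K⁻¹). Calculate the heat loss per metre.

Q' = 347 W/m

Resistance network (inner→outer):
  R'_titanium = ln(0.141/0.110)/(2πk) = 0.2483/(2π·24.7) = 0.001600 m·K/W
  R'_perlite = ln(0.207/0.141)/(2πk) = 0.3840/(2π·0.0520) = 1.175 m·K/W
  R'_nickel alloy = ln(0.225/0.207)/(2πk) = 0.08338/(2π·11.2) = 0.001185 m·K/W
  R'_conv,out = 1/(2πr h) = 1/(2π·0.225·23.5) = 0.03010 m·K/W
ΣR = 0.001600 + 1.175 + 0.001185 + 0.03010 = 1.208 m·K/W
Q' = ΔT/ΣR = (720 K − 301.1 K)/1.208 = 347 W/m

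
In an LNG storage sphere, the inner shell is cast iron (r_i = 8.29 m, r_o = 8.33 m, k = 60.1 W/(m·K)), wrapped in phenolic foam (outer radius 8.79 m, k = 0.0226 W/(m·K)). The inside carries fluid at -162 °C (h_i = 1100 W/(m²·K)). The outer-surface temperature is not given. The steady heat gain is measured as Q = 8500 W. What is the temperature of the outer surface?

Sum the resistances:
  R_conv,in = 1/(4πr²h) = 1/(4π·8.29²·1100) = 1.053×10^-6 K/W
  R_cast iron = (1/8.29 − 1/8.33)/(4πk) = 5.792×10^-4/(4π·60.1) = 7.670×10^-7 K/W
  R_phenolic foam = (1/8.33 − 1/8.79)/(4πk) = 0.006282/(4π·0.0226) = 0.02212 K/W
ΣR = 0.02212 K/W
ΔT = Q·ΣR = 8500 × 0.02212 = 188.0 K
Heat flows inward, so T_out = T_in + ΔT = -162 + 188.0 = 26.0 °C

T_out = 26.0 °C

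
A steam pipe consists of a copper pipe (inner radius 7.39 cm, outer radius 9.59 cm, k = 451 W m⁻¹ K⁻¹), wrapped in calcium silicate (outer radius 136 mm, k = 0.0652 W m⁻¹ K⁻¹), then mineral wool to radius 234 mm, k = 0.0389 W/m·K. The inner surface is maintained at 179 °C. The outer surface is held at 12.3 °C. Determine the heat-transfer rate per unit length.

Resistance network (inner→outer):
  R'_copper = ln(0.0959/0.0739)/(2πk) = 0.2606/(2π·451) = 9.196×10^-5 m·K/W
  R'_calcium silicate = ln(0.136/0.0959)/(2πk) = 0.3493/(2π·0.0652) = 0.8528 m·K/W
  R'_mineral wool = ln(0.234/0.136)/(2πk) = 0.5427/(2π·0.0389) = 2.220 m·K/W
ΣR = 9.196×10^-5 + 0.8528 + 2.220 = 3.073 m·K/W
Q' = ΔT/ΣR = (179 °C − 12.3 °C)/3.073 = 54.2 W/m

Q' = 54.2 W/m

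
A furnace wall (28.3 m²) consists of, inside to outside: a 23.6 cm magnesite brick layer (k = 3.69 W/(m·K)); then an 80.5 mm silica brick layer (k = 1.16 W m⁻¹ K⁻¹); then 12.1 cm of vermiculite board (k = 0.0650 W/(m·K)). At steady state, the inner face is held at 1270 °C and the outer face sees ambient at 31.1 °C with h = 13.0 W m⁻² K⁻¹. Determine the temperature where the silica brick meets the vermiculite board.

Treat each layer as a resistance in series:
  R_magnesite brick = L/(kA) = 0.236/(3.69·28.3) = 0.002260 K/W
  R_silica brick = L/(kA) = 0.0805/(1.16·28.3) = 0.002452 K/W
  R_vermiculite board = L/(kA) = 0.121/(0.0650·28.3) = 0.06578 K/W
  R_conv,out = 1/(hA) = 1/(13.0·28.3) = 0.002718 K/W
ΣR = 0.002260 + 0.002452 + 0.06578 + 0.002718 = 0.07321 K/W
Q = ΔT/ΣR = (1270 °C − 31.1 °C)/0.07321 = 16920 W
From the inner boundary to the silica brick/vermiculite board interface, ΣR_partial = 0.004712 K/W.
T_interface = T_in − Q·ΣR_partial = 1270 °C − (16920)(0.004712) = 1190 °C

T = 1190 °C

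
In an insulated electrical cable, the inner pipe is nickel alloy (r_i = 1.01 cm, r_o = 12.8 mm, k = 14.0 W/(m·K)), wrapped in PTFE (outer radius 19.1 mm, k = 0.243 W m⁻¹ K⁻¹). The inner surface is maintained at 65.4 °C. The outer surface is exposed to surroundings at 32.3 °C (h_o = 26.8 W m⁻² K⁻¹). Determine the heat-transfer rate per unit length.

Q' = 57.5 W/m

Resistance network (inner→outer):
  R'_nickel alloy = ln(0.0128/0.0101)/(2πk) = 0.2369/(2π·14.0) = 0.002693 m·K/W
  R'_PTFE = ln(0.0191/0.0128)/(2πk) = 0.4002/(2π·0.243) = 0.2621 m·K/W
  R'_conv,out = 1/(2πr h) = 1/(2π·0.0191·26.8) = 0.3109 m·K/W
ΣR = 0.002693 + 0.2621 + 0.3109 = 0.5757 m·K/W
Q' = ΔT/ΣR = (65.4 °C − 32.3 °C)/0.5757 = 57.5 W/m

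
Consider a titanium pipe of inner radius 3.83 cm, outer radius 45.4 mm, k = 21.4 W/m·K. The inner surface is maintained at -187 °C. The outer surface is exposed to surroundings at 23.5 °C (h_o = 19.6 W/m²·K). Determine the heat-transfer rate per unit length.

Q' = 1170 W/m

Series thermal resistances, inner to outer:
  R'_titanium = ln(0.0454/0.0383)/(2πk) = 0.1701/(2π·21.4) = 0.001265 m·K/W
  R'_conv,out = 1/(2πr h) = 1/(2π·0.0454·19.6) = 0.1789 m·K/W
ΣR = 0.001265 + 0.1789 = 0.1802 m·K/W
Q' = ΔT/ΣR = (-187 °C − 23.5 °C)/0.1802 = -1170 W/m
(Negative Q' ⇒ heat flows inward; heat gain = 1170 W/m.)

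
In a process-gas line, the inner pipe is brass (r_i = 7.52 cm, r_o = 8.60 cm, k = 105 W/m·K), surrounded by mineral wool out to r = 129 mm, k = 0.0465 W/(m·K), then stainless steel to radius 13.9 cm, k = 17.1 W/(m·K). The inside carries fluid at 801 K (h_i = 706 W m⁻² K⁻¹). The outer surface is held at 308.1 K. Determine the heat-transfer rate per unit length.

Resistance network (inner→outer):
  R'_conv,in = 1/(2πr h) = 1/(2π·0.0752·706) = 0.002998 m·K/W
  R'_brass = ln(0.0860/0.0752)/(2πk) = 0.1342/(2π·105) = 2.034×10^-4 m·K/W
  R'_mineral wool = ln(0.129/0.0860)/(2πk) = 0.4055/(2π·0.0465) = 1.388 m·K/W
  R'_stainless steel = ln(0.139/0.129)/(2πk) = 0.07466/(2π·17.1) = 6.949×10^-4 m·K/W
ΣR = 0.002998 + 2.034×10^-4 + 1.388 + 6.949×10^-4 = 1.392 m·K/W
Q' = ΔT/ΣR = (801 K − 308.1 K)/1.392 = 354 W/m

Q' = 354 W/m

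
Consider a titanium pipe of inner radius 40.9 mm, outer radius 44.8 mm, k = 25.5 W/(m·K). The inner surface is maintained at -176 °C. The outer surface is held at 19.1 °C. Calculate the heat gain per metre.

Q' = 3.43×10^5 W/m

Q' = 2πk·ΔT/ln(r₂/r₁) = 2π × 25.5 × 195.1 / ln(0.0448/0.0409) = 3.43×10^5 W/m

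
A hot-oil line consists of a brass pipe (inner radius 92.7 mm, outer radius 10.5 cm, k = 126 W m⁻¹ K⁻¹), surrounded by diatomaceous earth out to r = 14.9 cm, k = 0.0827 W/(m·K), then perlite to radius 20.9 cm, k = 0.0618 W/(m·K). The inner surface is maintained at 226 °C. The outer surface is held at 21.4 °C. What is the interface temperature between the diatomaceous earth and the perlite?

T = 137 °C

Resistance network (inner→outer):
  R'_brass = ln(0.105/0.0927)/(2πk) = 0.1246/(2π·126) = 1.574×10^-4 m·K/W
  R'_diatomaceous earth = ln(0.149/0.105)/(2πk) = 0.3500/(2π·0.0827) = 0.6735 m·K/W
  R'_perlite = ln(0.209/0.149)/(2πk) = 0.3384/(2π·0.0618) = 0.8715 m·K/W
ΣR = 1.574×10^-4 + 0.6735 + 0.8715 = 1.545 m·K/W
Q' = ΔT/ΣR = (226 °C − 21.4 °C)/1.545 = 132.4 W/m
From the inner boundary to the diatomaceous earth/perlite interface, ΣR_partial = 0.6737 m·K/W.
T_interface = T_in − Q'·ΣR_partial = 226 °C − (132.4)(0.6737) = 137 °C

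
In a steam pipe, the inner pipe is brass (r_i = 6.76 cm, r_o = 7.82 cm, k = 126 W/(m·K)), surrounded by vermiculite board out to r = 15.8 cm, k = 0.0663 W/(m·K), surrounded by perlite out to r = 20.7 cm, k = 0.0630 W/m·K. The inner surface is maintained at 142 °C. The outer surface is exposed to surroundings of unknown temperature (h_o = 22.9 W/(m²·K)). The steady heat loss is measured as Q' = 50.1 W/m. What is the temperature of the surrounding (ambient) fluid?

T_out = 21.5 °C

Series resistances:
  R'_brass = ln(0.0782/0.0676)/(2πk) = 0.1457/(2π·126) = 1.840×10^-4 m·K/W
  R'_vermiculite board = ln(0.158/0.0782)/(2πk) = 0.7033/(2π·0.0663) = 1.688 m·K/W
  R'_perlite = ln(0.207/0.158)/(2πk) = 0.2701/(2π·0.0630) = 0.6824 m·K/W
  R'_conv,out = 1/(2πr h) = 1/(2π·0.207·22.9) = 0.03357 m·K/W
ΣR = 2.405 m·K/W
ΔT = Q'·ΣR = 50.1 × 2.405 = 120.5 K
Heat flows outward, so T_out = T_in − ΔT = 142 − 120.5 = 21.5 °C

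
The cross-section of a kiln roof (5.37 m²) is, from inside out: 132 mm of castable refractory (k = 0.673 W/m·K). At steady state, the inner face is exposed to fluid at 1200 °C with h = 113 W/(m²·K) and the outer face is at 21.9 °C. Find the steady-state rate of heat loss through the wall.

Q = 30900 W

Series thermal resistances, inner to outer:
  R_conv,in = 1/(hA) = 1/(113·5.37) = 0.001648 K/W
  R_castable refractory = L/(kA) = 0.132/(0.673·5.37) = 0.03652 K/W
ΣR = 0.001648 + 0.03652 = 0.03817 K/W
Q = ΔT/ΣR = (1200 °C − 21.9 °C)/0.03817 = 30900 W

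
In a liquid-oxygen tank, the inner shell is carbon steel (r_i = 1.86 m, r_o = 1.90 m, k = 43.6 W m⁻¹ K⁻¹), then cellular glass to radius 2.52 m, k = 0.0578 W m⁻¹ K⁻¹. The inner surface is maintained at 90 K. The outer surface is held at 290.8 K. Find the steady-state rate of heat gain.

Q = 1130 W

Series thermal resistances, inner to outer:
  R_carbon steel = (1/1.86 − 1/1.90)/(4πk) = 0.01132/(4π·43.6) = 2.066×10^-5 K/W
  R_cellular glass = (1/1.90 − 1/2.52)/(4πk) = 0.1295/(4π·0.0578) = 0.1783 K/W
ΣR = 2.066×10^-5 + 0.1783 = 0.1783 K/W
Q = ΔT/ΣR = (90 K − 290.8 K)/0.1783 = -1130 W
(Negative Q ⇒ heat flows inward; heat gain = 1130 W.)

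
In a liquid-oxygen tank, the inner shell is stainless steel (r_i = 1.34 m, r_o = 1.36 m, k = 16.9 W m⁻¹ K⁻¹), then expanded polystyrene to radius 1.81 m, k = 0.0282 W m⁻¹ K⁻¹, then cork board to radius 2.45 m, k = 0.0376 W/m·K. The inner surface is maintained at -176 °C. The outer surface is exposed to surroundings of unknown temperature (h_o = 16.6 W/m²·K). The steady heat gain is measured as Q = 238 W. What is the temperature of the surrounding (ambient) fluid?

Series resistances:
  R_stainless steel = (1/1.34 − 1/1.36)/(4πk) = 0.01097/(4π·16.9) = 5.168×10^-5 K/W
  R_expanded polystyrene = (1/1.36 − 1/1.81)/(4πk) = 0.1828/(4π·0.0282) = 0.5159 K/W
  R_cork board = (1/1.81 − 1/2.45)/(4πk) = 0.1443/(4π·0.0376) = 0.3054 K/W
  R_conv,out = 1/(4πr²h) = 1/(4π·2.45²·16.6) = 7.986×10^-4 K/W
ΣR = 0.8222 K/W
ΔT = Q·ΣR = 238 × 0.8222 = 195.7 K
Heat flows inward, so T_out = T_in + ΔT = -176 + 195.7 = 19.7 °C

T_out = 19.7 °C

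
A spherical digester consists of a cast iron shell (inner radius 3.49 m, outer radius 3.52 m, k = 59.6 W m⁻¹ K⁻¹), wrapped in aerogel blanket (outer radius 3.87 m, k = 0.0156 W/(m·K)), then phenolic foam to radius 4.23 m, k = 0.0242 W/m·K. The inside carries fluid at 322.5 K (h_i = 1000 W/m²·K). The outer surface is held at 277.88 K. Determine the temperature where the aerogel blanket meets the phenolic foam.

Series thermal resistances, inner to outer:
  R_conv,in = 1/(4πr²h) = 1/(4π·3.49²·1000) = 6.533×10^-6 K/W
  R_cast iron = (1/3.49 − 1/3.52)/(4πk) = 0.002442/(4π·59.6) = 3.261×10^-6 K/W
  R_aerogel blanket = (1/3.52 − 1/3.87)/(4πk) = 0.02569/(4π·0.0156) = 0.1311 K/W
  R_phenolic foam = (1/3.87 − 1/4.23)/(4πk) = 0.02199/(4π·0.0242) = 0.07231 K/W
ΣR = 6.533×10^-6 + 3.261×10^-6 + 0.1311 + 0.07231 = 0.2034 K/W
Q = ΔT/ΣR = (322.5 K − 277.88 K)/0.2034 = 219.4 W
From the inner boundary to the aerogel blanket/phenolic foam interface, ΣR_partial = 0.1311 K/W.
T_interface = T_in − Q·ΣR_partial = 322.5 K − (219.4)(0.1311) = 293.7 K

T = 293.7 K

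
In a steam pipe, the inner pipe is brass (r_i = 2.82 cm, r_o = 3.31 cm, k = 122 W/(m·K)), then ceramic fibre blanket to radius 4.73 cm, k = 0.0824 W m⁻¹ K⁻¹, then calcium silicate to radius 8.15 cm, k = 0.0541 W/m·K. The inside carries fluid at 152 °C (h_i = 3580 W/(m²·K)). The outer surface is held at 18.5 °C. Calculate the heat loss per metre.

Treat each layer as a resistance in series:
  R'_conv,in = 1/(2πr h) = 1/(2π·0.0282·3580) = 0.001576 m·K/W
  R'_brass = ln(0.0331/0.0282)/(2πk) = 0.1602/(2π·122) = 2.090×10^-4 m·K/W
  R'_ceramic fibre blanket = ln(0.0473/0.0331)/(2πk) = 0.3570/(2π·0.0824) = 0.6895 m·K/W
  R'_calcium silicate = ln(0.0815/0.0473)/(2πk) = 0.5441/(2π·0.0541) = 1.601 m·K/W
ΣR = 0.001576 + 2.090×10^-4 + 0.6895 + 1.601 = 2.292 m·K/W
Q' = ΔT/ΣR = (152 °C − 18.5 °C)/2.292 = 58.2 W/m

Q' = 58.2 W/m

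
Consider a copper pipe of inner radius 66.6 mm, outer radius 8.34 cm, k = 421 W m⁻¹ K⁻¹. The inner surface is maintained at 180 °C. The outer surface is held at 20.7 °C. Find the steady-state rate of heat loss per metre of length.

Q' = 1870 kW/m

Q' = 2πk·ΔT/ln(r₂/r₁) = 2π × 421 × 159.3 / ln(0.0834/0.0666) = 1.87×10^6 W/m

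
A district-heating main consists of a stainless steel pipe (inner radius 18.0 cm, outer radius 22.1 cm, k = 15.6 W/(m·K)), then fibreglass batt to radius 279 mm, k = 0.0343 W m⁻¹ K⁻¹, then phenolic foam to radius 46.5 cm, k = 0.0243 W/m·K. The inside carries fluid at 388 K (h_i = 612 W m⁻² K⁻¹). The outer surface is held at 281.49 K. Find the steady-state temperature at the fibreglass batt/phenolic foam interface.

T = 361.9 K

Treat each layer as a resistance in series:
  R'_conv,in = 1/(2πr h) = 1/(2π·0.180·612) = 0.001445 m·K/W
  R'_stainless steel = ln(0.221/0.180)/(2πk) = 0.2052/(2π·15.6) = 0.002094 m·K/W
  R'_fibreglass batt = ln(0.279/0.221)/(2πk) = 0.2330/(2π·0.0343) = 1.081 m·K/W
  R'_phenolic foam = ln(0.465/0.279)/(2πk) = 0.5108/(2π·0.0243) = 3.346 m·K/W
ΣR = 0.001445 + 0.002094 + 1.081 + 3.346 = 4.431 m·K/W
Q' = ΔT/ΣR = (388 K − 281.49 K)/4.431 = 24.04 W/m
From the inner boundary to the fibreglass batt/phenolic foam interface, ΣR_partial = 1.085 m·K/W.
T_interface = T_in − Q'·ΣR_partial = 388 K − (24.04)(1.085) = 361.9 K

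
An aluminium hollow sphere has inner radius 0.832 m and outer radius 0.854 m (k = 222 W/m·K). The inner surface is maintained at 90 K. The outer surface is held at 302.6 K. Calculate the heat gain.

Q = 1.92×10^7 W

Q = 4πk·ΔT/(1/r₁ − 1/r₂) = 4π × 222 × 212.6 / (1/0.832 − 1/0.854) = 1.92×10^7 W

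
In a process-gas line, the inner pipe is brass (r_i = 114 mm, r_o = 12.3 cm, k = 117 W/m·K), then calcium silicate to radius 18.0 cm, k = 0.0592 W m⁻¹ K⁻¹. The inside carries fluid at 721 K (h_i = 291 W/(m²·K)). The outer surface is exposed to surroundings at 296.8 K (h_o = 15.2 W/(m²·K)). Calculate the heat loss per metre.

Q' = 390 W/m

Resistance network (inner→outer):
  R'_conv,in = 1/(2πr h) = 1/(2π·0.114·291) = 0.004798 m·K/W
  R'_brass = ln(0.123/0.114)/(2πk) = 0.07599/(2π·117) = 1.034×10^-4 m·K/W
  R'_calcium silicate = ln(0.180/0.123)/(2πk) = 0.3808/(2π·0.0592) = 1.024 m·K/W
  R'_conv,out = 1/(2πr h) = 1/(2π·0.180·15.2) = 0.05817 m·K/W
ΣR = 0.004798 + 1.034×10^-4 + 1.024 + 0.05817 = 1.087 m·K/W
Q' = ΔT/ΣR = (721 K − 296.8 K)/1.087 = 390 W/m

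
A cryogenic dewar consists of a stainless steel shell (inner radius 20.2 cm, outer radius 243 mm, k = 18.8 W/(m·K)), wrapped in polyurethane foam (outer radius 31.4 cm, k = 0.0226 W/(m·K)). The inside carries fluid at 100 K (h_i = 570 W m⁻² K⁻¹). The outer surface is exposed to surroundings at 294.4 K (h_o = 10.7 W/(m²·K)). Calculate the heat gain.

Q = 57.9 W

Treat each layer as a resistance in series:
  R_conv,in = 1/(4πr²h) = 1/(4π·0.202²·570) = 0.003421 K/W
  R_stainless steel = (1/0.202 − 1/0.243)/(4πk) = 0.8353/(4π·18.8) = 0.003536 K/W
  R_polyurethane foam = (1/0.243 − 1/0.314)/(4πk) = 0.9305/(4π·0.0226) = 3.276 K/W
  R_conv,out = 1/(4πr²h) = 1/(4π·0.314²·10.7) = 0.07543 K/W
ΣR = 0.003421 + 0.003536 + 3.276 + 0.07543 = 3.358 K/W
Q = ΔT/ΣR = (100 K − 294.4 K)/3.358 = -57.9 W
(Negative Q ⇒ heat flows inward; heat gain = 57.9 W.)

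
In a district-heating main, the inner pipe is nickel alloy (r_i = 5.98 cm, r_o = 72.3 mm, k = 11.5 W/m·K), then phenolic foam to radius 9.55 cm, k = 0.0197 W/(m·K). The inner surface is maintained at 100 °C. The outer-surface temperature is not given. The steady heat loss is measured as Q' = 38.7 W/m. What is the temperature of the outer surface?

Sum the resistances:
  R'_nickel alloy = ln(0.0723/0.0598)/(2πk) = 0.1898/(2π·11.5) = 0.002627 m·K/W
  R'_phenolic foam = ln(0.0955/0.0723)/(2πk) = 0.2783/(2π·0.0197) = 2.248 m·K/W
ΣR = 2.251 m·K/W
ΔT = Q'·ΣR = 38.7 × 2.251 = 87.11 K
Heat flows outward, so T_out = T_in − ΔT = 100 − 87.11 = 12.9 °C

T_out = 12.9 °C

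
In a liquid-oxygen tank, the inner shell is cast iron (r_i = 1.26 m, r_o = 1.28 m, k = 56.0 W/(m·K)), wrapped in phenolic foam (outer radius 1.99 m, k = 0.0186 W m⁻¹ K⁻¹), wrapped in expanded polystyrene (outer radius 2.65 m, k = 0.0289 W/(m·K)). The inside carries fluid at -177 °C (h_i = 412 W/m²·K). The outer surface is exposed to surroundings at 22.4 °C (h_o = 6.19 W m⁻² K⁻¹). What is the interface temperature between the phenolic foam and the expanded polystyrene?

Treat each layer as a resistance in series:
  R_conv,in = 1/(4πr²h) = 1/(4π·1.26²·412) = 1.217×10^-4 K/W
  R_cast iron = (1/1.26 − 1/1.28)/(4πk) = 0.01240/(4π·56.0) = 1.762×10^-5 K/W
  R_phenolic foam = (1/1.28 − 1/1.99)/(4πk) = 0.2787/(4π·0.0186) = 1.193 K/W
  R_expanded polystyrene = (1/1.99 − 1/2.65)/(4πk) = 0.1252/(4π·0.0289) = 0.3446 K/W
  R_conv,out = 1/(4πr²h) = 1/(4π·2.65²·6.19) = 0.001831 K/W
ΣR = 1.217×10^-4 + 1.762×10^-5 + 1.193 + 0.3446 + 0.001831 = 1.540 K/W
Q = ΔT/ΣR = (-177 °C − 22.4 °C)/1.540 = -129.5 W
From the inner boundary to the phenolic foam/expanded polystyrene interface, ΣR_partial = 1.193 K/W.
T_interface = T_in − Q·ΣR_partial = -177 °C − (-129.5)(1.193) = -22.5 °C

T = -22.5 °C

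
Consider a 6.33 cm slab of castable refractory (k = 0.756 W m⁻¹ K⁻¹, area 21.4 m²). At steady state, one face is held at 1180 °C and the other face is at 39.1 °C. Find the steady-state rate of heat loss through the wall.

Q = kA·ΔT/L = 0.756 × 21.4 × |1180 °C − 39.1 °C| / 0.0633 = 2.92×10^5 W

Q = 2.92×10^5 W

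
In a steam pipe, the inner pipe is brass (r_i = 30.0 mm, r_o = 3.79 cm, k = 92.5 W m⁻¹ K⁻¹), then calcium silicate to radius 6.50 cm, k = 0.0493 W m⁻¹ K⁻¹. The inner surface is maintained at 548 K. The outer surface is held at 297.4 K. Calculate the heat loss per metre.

Q' = 144 W/m

Resistance network (inner→outer):
  R'_brass = ln(0.0379/0.0300)/(2πk) = 0.2338/(2π·92.5) = 4.022×10^-4 m·K/W
  R'_calcium silicate = ln(0.0650/0.0379)/(2πk) = 0.5394/(2π·0.0493) = 1.741 m·K/W
ΣR = 4.022×10^-4 + 1.741 = 1.741 m·K/W
Q' = ΔT/ΣR = (548 K − 297.4 K)/1.741 = 144 W/m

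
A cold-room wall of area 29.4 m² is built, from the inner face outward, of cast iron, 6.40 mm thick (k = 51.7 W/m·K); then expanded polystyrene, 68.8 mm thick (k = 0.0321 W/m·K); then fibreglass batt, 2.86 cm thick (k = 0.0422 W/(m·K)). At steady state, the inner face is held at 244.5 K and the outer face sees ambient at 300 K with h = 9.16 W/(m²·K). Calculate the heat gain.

Resistance network (inner→outer):
  R_cast iron = L/(kA) = 0.00640/(51.7·29.4) = 4.211×10^-6 K/W
  R_expanded polystyrene = L/(kA) = 0.0688/(0.0321·29.4) = 0.07290 K/W
  R_fibreglass batt = L/(kA) = 0.0286/(0.0422·29.4) = 0.02305 K/W
  R_conv,out = 1/(hA) = 1/(9.16·29.4) = 0.003713 K/W
ΣR = 4.211×10^-6 + 0.07290 + 0.02305 + 0.003713 = 0.09967 K/W
Q = ΔT/ΣR = (244.5 K − 300 K)/0.09967 = -557 W
(Negative Q ⇒ heat flows inward; heat gain = 557 W.)

Q = 557 W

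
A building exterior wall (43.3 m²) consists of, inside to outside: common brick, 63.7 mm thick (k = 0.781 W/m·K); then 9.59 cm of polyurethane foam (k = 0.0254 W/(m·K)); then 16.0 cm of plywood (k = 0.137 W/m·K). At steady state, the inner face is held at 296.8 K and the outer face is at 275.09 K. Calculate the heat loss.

Q = 187 W

Treat each layer as a resistance in series:
  R_common brick = L/(kA) = 0.0637/(0.781·43.3) = 0.001884 K/W
  R_polyurethane foam = L/(kA) = 0.0959/(0.0254·43.3) = 0.08720 K/W
  R_plywood = L/(kA) = 0.160/(0.137·43.3) = 0.02697 K/W
ΣR = 0.001884 + 0.08720 + 0.02697 = 0.1161 K/W
Q = ΔT/ΣR = (296.8 K − 275.09 K)/0.1161 = 187 W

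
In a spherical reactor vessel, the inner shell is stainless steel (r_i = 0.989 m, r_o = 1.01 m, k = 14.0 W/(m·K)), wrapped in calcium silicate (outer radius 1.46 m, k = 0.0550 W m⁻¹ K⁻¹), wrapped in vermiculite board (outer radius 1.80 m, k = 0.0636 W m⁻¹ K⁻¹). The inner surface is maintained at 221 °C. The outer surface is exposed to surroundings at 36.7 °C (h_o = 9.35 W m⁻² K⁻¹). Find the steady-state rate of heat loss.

Resistance network (inner→outer):
  R_stainless steel = (1/0.989 − 1/1.01)/(4πk) = 0.02102/(4π·14.0) = 1.195×10^-4 K/W
  R_calcium silicate = (1/1.01 − 1/1.46)/(4πk) = 0.3052/(4π·0.0550) = 0.4415 K/W
  R_vermiculite board = (1/1.46 − 1/1.80)/(4πk) = 0.1294/(4π·0.0636) = 0.1619 K/W
  R_conv,out = 1/(4πr²h) = 1/(4π·1.80²·9.35) = 0.002627 K/W
ΣR = 1.195×10^-4 + 0.4415 + 0.1619 + 0.002627 = 0.6061 K/W
Q = ΔT/ΣR = (221 °C − 36.7 °C)/0.6061 = 304 W

Q = 304 W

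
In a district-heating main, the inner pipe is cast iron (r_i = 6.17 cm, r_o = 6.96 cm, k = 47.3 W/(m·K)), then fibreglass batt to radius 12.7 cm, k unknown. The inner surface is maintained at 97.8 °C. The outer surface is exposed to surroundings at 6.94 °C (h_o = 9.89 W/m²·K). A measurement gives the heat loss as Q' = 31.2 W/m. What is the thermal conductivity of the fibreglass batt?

ΣR = ΔT/Q' = |97.8 − 6.94|/31.2 = 2.912 m·K/W
Known resistances:
  R'_cast iron = ln(0.0696/0.0617)/(2πk) = 0.1205/(2π·47.3) = 4.054×10^-4 m·K/W
  R'_conv,out = 1/(2πr h) = 1/(2π·0.127·9.89) = 0.1267 m·K/W
R_fibreglass batt = ΣR − ΣR_known = 2.912 − 0.1271 = 2.785 m·K/W
ln(r₂/r₁)/(2πk) = 2.785 ⇒ k = 0.6014/(2π·2.785) = 0.0344 W/m·K

k = 0.0344 W/m·K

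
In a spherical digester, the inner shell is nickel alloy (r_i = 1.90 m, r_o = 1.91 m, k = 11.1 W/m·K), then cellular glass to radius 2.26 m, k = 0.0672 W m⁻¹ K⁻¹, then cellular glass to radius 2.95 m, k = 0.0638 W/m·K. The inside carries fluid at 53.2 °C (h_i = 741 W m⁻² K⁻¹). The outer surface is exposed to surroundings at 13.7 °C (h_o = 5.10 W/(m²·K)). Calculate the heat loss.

Treat each layer as a resistance in series:
  R_conv,in = 1/(4πr²h) = 1/(4π·1.90²·741) = 2.975×10^-5 K/W
  R_nickel alloy = (1/1.90 − 1/1.91)/(4πk) = 0.002756/(4π·11.1) = 1.976×10^-5 K/W
  R_cellular glass = (1/1.91 − 1/2.26)/(4πk) = 0.08108/(4π·0.0672) = 0.09602 K/W
  R_cellular glass = (1/2.26 − 1/2.95)/(4πk) = 0.1035/(4π·0.0638) = 0.1291 K/W
  R_conv,out = 1/(4πr²h) = 1/(4π·2.95²·5.10) = 0.001793 K/W
ΣR = 2.975×10^-5 + 1.976×10^-5 + 0.09602 + 0.1291 + 0.001793 = 0.2270 K/W
Q = ΔT/ΣR = (53.2 °C − 13.7 °C)/0.2270 = 174 W

Q = 174 W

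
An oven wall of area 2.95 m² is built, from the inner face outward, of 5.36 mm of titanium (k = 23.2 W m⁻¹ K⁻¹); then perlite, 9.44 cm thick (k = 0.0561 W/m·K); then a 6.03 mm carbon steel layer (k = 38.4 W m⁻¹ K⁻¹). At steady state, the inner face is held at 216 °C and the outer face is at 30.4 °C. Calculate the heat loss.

Resistance network (inner→outer):
  R_titanium = L/(kA) = 0.00536/(23.2·2.95) = 7.832×10^-5 K/W
  R_perlite = L/(kA) = 0.0944/(0.0561·2.95) = 0.5704 K/W
  R_carbon steel = L/(kA) = 0.00603/(38.4·2.95) = 5.323×10^-5 K/W
ΣR = 7.832×10^-5 + 0.5704 + 5.323×10^-5 = 0.5705 K/W
Q = ΔT/ΣR = (216 °C − 30.4 °C)/0.5705 = 325 W

Q = 325 W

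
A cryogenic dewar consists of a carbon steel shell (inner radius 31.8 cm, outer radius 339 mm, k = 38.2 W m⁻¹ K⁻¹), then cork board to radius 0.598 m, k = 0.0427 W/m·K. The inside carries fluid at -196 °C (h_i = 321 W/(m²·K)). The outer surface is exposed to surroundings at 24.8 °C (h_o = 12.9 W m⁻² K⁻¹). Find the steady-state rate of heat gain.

Q = 92.0 W

Resistance network (inner→outer):
  R_conv,in = 1/(4πr²h) = 1/(4π·0.318²·321) = 0.002451 K/W
  R_carbon steel = (1/0.318 − 1/0.339)/(4πk) = 0.1948/(4π·38.2) = 4.058×10^-4 K/W
  R_cork board = (1/0.339 − 1/0.598)/(4πk) = 1.278/(4π·0.0427) = 2.381 K/W
  R_conv,out = 1/(4πr²h) = 1/(4π·0.598²·12.9) = 0.01725 K/W
ΣR = 0.002451 + 4.058×10^-4 + 2.381 + 0.01725 = 2.401 K/W
Q = ΔT/ΣR = (-196 °C − 24.8 °C)/2.401 = -92.0 W
(Negative Q ⇒ heat flows inward; heat gain = 92.0 W.)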